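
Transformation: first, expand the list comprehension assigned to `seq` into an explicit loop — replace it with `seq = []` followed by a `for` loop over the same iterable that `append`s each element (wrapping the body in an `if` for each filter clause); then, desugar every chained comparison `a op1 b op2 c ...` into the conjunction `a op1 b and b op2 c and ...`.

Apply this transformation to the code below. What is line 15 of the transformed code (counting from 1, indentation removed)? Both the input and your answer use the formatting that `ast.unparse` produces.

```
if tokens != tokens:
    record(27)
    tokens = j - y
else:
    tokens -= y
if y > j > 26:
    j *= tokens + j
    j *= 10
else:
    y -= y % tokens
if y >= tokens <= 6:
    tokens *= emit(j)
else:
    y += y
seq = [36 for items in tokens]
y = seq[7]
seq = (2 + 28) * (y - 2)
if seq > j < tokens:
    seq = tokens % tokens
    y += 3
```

seq = []

Transformed code:
if tokens != tokens:
    record(27)
    tokens = j - y
else:
    tokens -= y
if y > j and j > 26:
    j *= tokens + j
    j *= 10
else:
    y -= y % tokens
if y >= tokens and tokens <= 6:
    tokens *= emit(j)
else:
    y += y
seq = []
for items in tokens:
    seq.append(36)
y = seq[7]
seq = (2 + 28) * (y - 2)
if seq > j and j < tokens:
    seq = tokens % tokens
    y += 3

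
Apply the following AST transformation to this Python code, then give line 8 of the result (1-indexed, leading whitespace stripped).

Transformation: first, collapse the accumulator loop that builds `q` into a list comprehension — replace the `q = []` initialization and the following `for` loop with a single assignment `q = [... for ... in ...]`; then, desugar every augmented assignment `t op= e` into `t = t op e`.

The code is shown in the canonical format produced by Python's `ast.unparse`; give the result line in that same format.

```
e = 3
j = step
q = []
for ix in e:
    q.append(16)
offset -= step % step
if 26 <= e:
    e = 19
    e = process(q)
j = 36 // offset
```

j = 36 // offset

Transformed code:
e = 3
j = step
q = [16 for ix in e]
offset = offset - step % step
if 26 <= e:
    e = 19
    e = process(q)
j = 36 // offset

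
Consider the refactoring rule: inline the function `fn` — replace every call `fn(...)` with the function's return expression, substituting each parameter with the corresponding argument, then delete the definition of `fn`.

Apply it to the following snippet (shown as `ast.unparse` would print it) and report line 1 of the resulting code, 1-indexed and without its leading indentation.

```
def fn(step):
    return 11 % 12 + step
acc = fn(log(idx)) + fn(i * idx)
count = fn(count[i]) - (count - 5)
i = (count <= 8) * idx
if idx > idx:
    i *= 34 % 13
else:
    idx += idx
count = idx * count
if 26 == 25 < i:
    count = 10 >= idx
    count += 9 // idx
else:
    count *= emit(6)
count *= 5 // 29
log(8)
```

acc = 11 % 12 + log(idx) + (11 % 12 + i * idx)

Transformed code:
acc = 11 % 12 + log(idx) + (11 % 12 + i * idx)
count = 11 % 12 + count[i] - (count - 5)
i = (count <= 8) * idx
if idx > idx:
    i *= 34 % 13
else:
    idx += idx
count = idx * count
if 26 == 25 < i:
    count = 10 >= idx
    count += 9 // idx
else:
    count *= emit(6)
count *= 5 // 29
log(8)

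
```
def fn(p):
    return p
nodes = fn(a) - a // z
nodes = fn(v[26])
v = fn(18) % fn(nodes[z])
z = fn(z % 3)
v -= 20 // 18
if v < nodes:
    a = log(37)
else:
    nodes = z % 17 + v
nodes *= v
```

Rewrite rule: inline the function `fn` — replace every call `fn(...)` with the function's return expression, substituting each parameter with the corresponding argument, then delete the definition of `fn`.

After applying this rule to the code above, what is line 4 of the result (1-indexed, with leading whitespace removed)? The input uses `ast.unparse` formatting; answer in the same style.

Transformed code:
nodes = a - a // z
nodes = v[26]
v = 18 % nodes[z]
z = z % 3
v -= 20 // 18
if v < nodes:
    a = log(37)
else:
    nodes = z % 17 + v
nodes *= v

z = z % 3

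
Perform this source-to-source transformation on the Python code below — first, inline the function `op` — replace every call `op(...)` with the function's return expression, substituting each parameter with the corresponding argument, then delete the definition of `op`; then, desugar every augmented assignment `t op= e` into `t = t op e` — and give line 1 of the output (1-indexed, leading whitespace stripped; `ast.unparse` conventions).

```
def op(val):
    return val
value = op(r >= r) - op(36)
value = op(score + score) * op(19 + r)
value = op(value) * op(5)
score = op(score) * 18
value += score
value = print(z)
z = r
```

Transformed code:
value = (r >= r) - 36
value = (score + score) * (19 + r)
value = value * 5
score = score * 18
value = value + score
value = print(z)
z = r

value = (r >= r) - 36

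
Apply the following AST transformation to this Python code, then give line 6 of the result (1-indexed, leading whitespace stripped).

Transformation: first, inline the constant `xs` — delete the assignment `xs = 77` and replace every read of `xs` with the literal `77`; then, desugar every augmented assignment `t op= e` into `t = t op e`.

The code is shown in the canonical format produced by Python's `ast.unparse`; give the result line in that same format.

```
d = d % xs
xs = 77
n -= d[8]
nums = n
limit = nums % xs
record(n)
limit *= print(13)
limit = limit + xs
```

limit = limit * print(13)

Transformed code:
d = d % 77
n = n - d[8]
nums = n
limit = nums % 77
record(n)
limit = limit * print(13)
limit = limit + 77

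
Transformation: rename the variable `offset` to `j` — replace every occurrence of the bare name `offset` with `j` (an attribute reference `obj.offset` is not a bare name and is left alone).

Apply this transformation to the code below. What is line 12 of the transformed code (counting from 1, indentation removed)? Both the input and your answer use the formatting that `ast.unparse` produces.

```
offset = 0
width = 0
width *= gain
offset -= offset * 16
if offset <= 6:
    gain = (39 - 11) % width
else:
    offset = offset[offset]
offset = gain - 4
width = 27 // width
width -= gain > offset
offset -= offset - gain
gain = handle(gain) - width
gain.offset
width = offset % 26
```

j -= j - gain

Transformed code:
j = 0
width = 0
width *= gain
j -= j * 16
if j <= 6:
    gain = (39 - 11) % width
else:
    j = j[j]
j = gain - 4
width = 27 // width
width -= gain > j
j -= j - gain
gain = handle(gain) - width
gain.offset
width = j % 26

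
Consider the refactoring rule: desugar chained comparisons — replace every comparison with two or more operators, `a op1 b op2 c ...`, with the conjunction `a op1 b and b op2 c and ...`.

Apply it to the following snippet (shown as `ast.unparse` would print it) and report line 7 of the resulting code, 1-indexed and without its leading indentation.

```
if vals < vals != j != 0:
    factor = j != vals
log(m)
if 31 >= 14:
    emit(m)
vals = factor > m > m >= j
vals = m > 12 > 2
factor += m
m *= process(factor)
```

Transformed code:
if vals < vals and vals != j and (j != 0):
    factor = j != vals
log(m)
if 31 >= 14:
    emit(m)
vals = factor > m and m > m and (m >= j)
vals = m > 12 and 12 > 2
factor += m
m *= process(factor)

vals = m > 12 and 12 > 2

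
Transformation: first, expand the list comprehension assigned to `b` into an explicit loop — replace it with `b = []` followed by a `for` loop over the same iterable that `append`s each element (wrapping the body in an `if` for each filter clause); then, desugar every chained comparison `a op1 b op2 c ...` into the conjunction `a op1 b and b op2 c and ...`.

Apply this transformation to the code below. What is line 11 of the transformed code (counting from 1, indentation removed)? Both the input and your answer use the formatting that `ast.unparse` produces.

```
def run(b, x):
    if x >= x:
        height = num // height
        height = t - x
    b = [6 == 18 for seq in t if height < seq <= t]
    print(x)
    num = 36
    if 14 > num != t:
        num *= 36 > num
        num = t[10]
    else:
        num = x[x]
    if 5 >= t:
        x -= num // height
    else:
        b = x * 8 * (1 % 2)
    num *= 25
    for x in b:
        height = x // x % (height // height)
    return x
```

Transformed code:
def run(b, x):
    if x >= x:
        height = num // height
        height = t - x
    b = []
    for seq in t:
        if height < seq and seq <= t:
            b.append(6 == 18)
    print(x)
    num = 36
    if 14 > num and num != t:
        num *= 36 > num
        num = t[10]
    else:
        num = x[x]
    if 5 >= t:
        x -= num // height
    else:
        b = x * 8 * (1 % 2)
    num *= 25
    for x in b:
        height = x // x % (height // height)
    return x

if 14 > num and num != t:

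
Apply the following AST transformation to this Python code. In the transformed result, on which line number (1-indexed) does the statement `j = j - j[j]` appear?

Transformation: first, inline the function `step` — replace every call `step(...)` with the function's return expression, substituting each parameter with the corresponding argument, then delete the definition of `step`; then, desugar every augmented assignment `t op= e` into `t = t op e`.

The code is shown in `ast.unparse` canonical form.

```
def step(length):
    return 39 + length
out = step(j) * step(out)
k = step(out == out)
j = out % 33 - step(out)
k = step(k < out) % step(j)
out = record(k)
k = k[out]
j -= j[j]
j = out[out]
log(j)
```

Transformed code:
out = (39 + j) * (39 + out)
k = 39 + (out == out)
j = out % 33 - (39 + out)
k = (39 + (k < out)) % (39 + j)
out = record(k)
k = k[out]
j = j - j[j]
j = out[out]
log(j)

7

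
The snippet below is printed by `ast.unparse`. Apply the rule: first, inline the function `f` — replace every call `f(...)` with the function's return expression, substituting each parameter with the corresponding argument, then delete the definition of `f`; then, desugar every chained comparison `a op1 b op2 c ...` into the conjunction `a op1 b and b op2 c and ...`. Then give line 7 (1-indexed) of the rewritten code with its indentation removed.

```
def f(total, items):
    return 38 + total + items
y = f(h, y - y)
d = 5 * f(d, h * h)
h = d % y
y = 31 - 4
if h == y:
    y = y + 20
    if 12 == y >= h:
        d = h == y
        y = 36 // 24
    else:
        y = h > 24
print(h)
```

if 12 == y and y >= h:

Transformed code:
y = 38 + h + (y - y)
d = 5 * (38 + d + h * h)
h = d % y
y = 31 - 4
if h == y:
    y = y + 20
    if 12 == y and y >= h:
        d = h == y
        y = 36 // 24
    else:
        y = h > 24
print(h)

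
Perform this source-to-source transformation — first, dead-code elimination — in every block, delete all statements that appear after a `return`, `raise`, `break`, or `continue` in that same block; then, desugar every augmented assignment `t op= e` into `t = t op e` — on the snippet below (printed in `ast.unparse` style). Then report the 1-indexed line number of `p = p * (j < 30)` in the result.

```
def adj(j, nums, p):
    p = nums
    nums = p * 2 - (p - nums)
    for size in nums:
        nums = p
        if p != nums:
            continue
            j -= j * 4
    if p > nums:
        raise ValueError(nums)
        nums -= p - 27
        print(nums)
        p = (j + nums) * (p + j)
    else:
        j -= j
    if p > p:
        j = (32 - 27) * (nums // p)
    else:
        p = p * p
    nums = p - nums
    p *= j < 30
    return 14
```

Transformed code:
def adj(j, nums, p):
    p = nums
    nums = p * 2 - (p - nums)
    for size in nums:
        nums = p
        if p != nums:
            continue
    if p > nums:
        raise ValueError(nums)
    else:
        j = j - j
    if p > p:
        j = (32 - 27) * (nums // p)
    else:
        p = p * p
    nums = p - nums
    p = p * (j < 30)
    return 14

17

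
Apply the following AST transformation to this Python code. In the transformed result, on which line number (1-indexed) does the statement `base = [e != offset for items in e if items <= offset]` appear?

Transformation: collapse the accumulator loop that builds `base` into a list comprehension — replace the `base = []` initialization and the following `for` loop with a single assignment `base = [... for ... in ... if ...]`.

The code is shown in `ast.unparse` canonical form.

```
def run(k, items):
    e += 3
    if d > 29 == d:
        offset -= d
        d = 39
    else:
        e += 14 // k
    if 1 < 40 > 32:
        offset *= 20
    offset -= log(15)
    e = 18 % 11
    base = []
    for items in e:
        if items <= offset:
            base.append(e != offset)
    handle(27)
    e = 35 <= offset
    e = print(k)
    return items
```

12

Transformed code:
def run(k, items):
    e += 3
    if d > 29 == d:
        offset -= d
        d = 39
    else:
        e += 14 // k
    if 1 < 40 > 32:
        offset *= 20
    offset -= log(15)
    e = 18 % 11
    base = [e != offset for items in e if items <= offset]
    handle(27)
    e = 35 <= offset
    e = print(k)
    return items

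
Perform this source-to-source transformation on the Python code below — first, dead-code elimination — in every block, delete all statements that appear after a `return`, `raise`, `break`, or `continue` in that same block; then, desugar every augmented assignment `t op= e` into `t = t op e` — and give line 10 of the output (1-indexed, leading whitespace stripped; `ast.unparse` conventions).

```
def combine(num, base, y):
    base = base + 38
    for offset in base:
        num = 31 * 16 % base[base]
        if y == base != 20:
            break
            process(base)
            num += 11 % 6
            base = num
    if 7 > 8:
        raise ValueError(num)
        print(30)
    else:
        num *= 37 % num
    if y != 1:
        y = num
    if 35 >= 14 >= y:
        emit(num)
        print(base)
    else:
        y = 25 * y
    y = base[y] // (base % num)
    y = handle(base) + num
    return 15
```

Transformed code:
def combine(num, base, y):
    base = base + 38
    for offset in base:
        num = 31 * 16 % base[base]
        if y == base != 20:
            break
    if 7 > 8:
        raise ValueError(num)
    else:
        num = num * (37 % num)
    if y != 1:
        y = num
    if 35 >= 14 >= y:
        emit(num)
        print(base)
    else:
        y = 25 * y
    y = base[y] // (base % num)
    y = handle(base) + num
    return 15

num = num * (37 % num)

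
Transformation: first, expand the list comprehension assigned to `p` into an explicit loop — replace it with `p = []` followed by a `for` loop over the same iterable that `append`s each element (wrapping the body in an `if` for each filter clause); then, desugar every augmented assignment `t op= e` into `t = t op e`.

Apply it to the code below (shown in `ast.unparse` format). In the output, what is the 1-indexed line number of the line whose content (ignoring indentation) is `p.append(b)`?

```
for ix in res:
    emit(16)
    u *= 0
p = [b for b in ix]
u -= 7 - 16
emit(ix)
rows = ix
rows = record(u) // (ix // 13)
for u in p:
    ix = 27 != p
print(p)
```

Transformed code:
for ix in res:
    emit(16)
    u = u * 0
p = []
for b in ix:
    p.append(b)
u = u - (7 - 16)
emit(ix)
rows = ix
rows = record(u) // (ix // 13)
for u in p:
    ix = 27 != p
print(p)

6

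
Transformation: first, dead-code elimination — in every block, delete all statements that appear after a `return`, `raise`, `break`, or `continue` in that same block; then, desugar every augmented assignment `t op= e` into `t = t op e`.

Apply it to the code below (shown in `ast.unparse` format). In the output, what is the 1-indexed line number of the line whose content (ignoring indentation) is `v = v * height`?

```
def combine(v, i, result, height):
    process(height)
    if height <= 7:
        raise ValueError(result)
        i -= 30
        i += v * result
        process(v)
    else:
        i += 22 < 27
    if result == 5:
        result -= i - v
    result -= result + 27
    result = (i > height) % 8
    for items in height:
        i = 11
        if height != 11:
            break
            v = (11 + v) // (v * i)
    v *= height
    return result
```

15

Transformed code:
def combine(v, i, result, height):
    process(height)
    if height <= 7:
        raise ValueError(result)
    else:
        i = i + (22 < 27)
    if result == 5:
        result = result - (i - v)
    result = result - (result + 27)
    result = (i > height) % 8
    for items in height:
        i = 11
        if height != 11:
            break
    v = v * height
    return result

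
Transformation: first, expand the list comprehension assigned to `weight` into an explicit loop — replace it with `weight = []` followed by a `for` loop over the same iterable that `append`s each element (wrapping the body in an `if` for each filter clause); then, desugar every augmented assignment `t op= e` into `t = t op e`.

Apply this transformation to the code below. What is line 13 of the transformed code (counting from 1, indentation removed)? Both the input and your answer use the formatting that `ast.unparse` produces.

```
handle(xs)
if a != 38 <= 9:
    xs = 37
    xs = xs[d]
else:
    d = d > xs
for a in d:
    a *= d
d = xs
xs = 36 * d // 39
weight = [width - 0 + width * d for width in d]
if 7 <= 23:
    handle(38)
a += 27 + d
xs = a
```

weight.append(width - 0 + width * d)

Transformed code:
handle(xs)
if a != 38 <= 9:
    xs = 37
    xs = xs[d]
else:
    d = d > xs
for a in d:
    a = a * d
d = xs
xs = 36 * d // 39
weight = []
for width in d:
    weight.append(width - 0 + width * d)
if 7 <= 23:
    handle(38)
a = a + (27 + d)
xs = a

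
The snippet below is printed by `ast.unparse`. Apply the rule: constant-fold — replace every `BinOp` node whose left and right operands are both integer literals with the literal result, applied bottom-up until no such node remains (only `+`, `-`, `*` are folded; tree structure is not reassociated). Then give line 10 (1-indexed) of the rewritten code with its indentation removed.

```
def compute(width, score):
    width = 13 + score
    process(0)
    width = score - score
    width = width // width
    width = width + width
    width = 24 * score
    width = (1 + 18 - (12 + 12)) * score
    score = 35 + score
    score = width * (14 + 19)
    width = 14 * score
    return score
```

Transformed code:
def compute(width, score):
    width = 13 + score
    process(0)
    width = score - score
    width = width // width
    width = width + width
    width = 24 * score
    width = -5 * score
    score = 35 + score
    score = width * 33
    width = 14 * score
    return score

score = width * 33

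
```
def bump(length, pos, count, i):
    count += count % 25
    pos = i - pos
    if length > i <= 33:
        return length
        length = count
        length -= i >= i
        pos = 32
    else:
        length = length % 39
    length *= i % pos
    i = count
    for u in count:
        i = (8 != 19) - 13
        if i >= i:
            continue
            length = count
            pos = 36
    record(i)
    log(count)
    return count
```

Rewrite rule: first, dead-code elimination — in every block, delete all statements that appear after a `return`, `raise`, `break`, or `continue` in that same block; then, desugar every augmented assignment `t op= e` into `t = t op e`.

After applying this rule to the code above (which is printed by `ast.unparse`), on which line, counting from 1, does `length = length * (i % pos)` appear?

8

Transformed code:
def bump(length, pos, count, i):
    count = count + count % 25
    pos = i - pos
    if length > i <= 33:
        return length
    else:
        length = length % 39
    length = length * (i % pos)
    i = count
    for u in count:
        i = (8 != 19) - 13
        if i >= i:
            continue
    record(i)
    log(count)
    return count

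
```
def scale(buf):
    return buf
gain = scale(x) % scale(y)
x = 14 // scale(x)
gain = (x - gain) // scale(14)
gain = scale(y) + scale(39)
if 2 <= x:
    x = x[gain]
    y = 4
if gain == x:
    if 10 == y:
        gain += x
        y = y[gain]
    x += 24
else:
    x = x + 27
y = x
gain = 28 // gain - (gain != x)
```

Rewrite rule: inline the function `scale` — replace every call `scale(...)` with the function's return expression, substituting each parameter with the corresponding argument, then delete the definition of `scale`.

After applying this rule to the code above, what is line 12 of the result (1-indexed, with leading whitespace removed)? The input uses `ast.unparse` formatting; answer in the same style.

x += 24

Transformed code:
gain = x % y
x = 14 // x
gain = (x - gain) // 14
gain = y + 39
if 2 <= x:
    x = x[gain]
    y = 4
if gain == x:
    if 10 == y:
        gain += x
        y = y[gain]
    x += 24
else:
    x = x + 27
y = x
gain = 28 // gain - (gain != x)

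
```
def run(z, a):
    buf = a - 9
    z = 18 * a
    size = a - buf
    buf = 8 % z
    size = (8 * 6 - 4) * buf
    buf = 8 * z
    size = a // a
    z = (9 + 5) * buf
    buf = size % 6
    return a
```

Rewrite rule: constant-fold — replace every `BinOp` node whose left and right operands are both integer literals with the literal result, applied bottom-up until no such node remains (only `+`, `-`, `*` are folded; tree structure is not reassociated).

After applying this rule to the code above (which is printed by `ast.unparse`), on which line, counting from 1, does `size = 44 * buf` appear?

6

Transformed code:
def run(z, a):
    buf = a - 9
    z = 18 * a
    size = a - buf
    buf = 8 % z
    size = 44 * buf
    buf = 8 * z
    size = a // a
    z = 14 * buf
    buf = size % 6
    return a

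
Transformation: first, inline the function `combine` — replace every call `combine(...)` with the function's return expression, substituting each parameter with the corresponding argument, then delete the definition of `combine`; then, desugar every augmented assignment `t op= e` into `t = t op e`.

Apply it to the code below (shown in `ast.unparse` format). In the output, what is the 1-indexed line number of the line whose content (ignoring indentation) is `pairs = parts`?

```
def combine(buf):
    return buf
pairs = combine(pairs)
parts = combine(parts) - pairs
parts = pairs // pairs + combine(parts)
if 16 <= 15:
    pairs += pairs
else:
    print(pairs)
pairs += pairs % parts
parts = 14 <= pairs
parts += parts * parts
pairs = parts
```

Transformed code:
pairs = pairs
parts = parts - pairs
parts = pairs // pairs + parts
if 16 <= 15:
    pairs = pairs + pairs
else:
    print(pairs)
pairs = pairs + pairs % parts
parts = 14 <= pairs
parts = parts + parts * parts
pairs = parts

11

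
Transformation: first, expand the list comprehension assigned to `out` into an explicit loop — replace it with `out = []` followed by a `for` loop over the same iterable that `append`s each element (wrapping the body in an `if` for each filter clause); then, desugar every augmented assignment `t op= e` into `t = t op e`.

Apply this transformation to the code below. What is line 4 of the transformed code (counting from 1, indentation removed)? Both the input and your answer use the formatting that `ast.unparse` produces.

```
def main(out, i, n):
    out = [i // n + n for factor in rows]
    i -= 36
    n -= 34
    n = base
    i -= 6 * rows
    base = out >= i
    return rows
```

Transformed code:
def main(out, i, n):
    out = []
    for factor in rows:
        out.append(i // n + n)
    i = i - 36
    n = n - 34
    n = base
    i = i - 6 * rows
    base = out >= i
    return rows

out.append(i // n + n)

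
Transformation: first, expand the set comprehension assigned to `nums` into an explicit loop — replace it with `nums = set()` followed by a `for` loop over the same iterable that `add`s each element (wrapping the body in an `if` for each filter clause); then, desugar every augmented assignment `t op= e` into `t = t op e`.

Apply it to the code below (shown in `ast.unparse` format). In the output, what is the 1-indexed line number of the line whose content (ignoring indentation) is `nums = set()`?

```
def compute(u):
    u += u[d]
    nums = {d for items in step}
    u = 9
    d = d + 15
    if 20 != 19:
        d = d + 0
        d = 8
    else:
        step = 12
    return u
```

3

Transformed code:
def compute(u):
    u = u + u[d]
    nums = set()
    for items in step:
        nums.add(d)
    u = 9
    d = d + 15
    if 20 != 19:
        d = d + 0
        d = 8
    else:
        step = 12
    return u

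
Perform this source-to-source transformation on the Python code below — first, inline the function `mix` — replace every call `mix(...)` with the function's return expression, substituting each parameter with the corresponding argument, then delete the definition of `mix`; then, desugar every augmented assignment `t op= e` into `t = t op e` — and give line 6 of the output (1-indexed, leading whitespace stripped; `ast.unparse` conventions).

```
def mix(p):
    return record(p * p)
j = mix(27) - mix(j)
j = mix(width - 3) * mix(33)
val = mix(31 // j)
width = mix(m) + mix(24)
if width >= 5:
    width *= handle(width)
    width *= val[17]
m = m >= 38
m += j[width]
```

Transformed code:
j = record(27 * 27) - record(j * j)
j = record((width - 3) * (width - 3)) * record(33 * 33)
val = record(31 // j * (31 // j))
width = record(m * m) + record(24 * 24)
if width >= 5:
    width = width * handle(width)
    width = width * val[17]
m = m >= 38
m = m + j[width]

width = width * handle(width)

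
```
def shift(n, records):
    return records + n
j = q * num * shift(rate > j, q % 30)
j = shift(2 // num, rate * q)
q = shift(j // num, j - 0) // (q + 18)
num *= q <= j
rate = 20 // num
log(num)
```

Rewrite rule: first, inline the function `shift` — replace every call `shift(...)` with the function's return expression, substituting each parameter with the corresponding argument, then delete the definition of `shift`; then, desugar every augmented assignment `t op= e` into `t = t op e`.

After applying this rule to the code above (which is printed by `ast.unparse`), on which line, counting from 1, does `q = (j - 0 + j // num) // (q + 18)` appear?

3

Transformed code:
j = q * num * (q % 30 + (rate > j))
j = rate * q + 2 // num
q = (j - 0 + j // num) // (q + 18)
num = num * (q <= j)
rate = 20 // num
log(num)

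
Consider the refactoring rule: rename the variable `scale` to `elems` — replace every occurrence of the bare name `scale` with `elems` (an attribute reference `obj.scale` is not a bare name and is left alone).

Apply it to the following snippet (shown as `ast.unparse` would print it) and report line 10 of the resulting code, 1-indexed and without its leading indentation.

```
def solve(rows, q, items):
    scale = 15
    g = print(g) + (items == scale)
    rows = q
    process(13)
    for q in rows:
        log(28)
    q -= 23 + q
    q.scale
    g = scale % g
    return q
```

g = elems % g

Transformed code:
def solve(rows, q, items):
    elems = 15
    g = print(g) + (items == elems)
    rows = q
    process(13)
    for q in rows:
        log(28)
    q -= 23 + q
    q.scale
    g = elems % g
    return q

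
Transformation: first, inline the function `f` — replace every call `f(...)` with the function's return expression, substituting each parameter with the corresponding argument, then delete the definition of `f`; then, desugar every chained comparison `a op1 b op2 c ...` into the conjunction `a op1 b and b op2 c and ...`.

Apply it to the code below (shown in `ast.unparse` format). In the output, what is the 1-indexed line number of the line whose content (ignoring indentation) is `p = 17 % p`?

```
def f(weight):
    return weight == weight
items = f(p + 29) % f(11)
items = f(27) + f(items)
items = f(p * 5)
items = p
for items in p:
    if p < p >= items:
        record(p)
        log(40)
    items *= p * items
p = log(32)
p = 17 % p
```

Transformed code:
items = (p + 29 == p + 29) % (11 == 11)
items = (27 == 27) + (items == items)
items = p * 5 == p * 5
items = p
for items in p:
    if p < p and p >= items:
        record(p)
        log(40)
    items *= p * items
p = log(32)
p = 17 % p

11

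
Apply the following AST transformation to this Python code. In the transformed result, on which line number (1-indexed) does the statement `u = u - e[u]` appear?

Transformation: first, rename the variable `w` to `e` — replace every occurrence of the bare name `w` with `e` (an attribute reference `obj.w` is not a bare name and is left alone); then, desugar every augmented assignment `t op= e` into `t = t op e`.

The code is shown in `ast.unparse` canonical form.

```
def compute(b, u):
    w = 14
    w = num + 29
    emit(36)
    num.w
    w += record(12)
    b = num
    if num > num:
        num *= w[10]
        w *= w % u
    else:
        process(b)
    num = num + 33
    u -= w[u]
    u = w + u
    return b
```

14

Transformed code:
def compute(b, u):
    e = 14
    e = num + 29
    emit(36)
    num.w
    e = e + record(12)
    b = num
    if num > num:
        num = num * e[10]
        e = e * (e % u)
    else:
        process(b)
    num = num + 33
    u = u - e[u]
    u = e + u
    return b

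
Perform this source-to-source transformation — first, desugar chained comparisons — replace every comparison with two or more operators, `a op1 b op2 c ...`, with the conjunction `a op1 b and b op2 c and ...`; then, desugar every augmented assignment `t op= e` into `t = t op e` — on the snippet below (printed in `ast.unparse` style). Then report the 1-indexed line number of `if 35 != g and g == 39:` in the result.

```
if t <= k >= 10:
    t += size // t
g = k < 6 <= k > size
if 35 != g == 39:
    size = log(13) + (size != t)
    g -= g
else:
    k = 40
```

Transformed code:
if t <= k and k >= 10:
    t = t + size // t
g = k < 6 and 6 <= k and (k > size)
if 35 != g and g == 39:
    size = log(13) + (size != t)
    g = g - g
else:
    k = 40

4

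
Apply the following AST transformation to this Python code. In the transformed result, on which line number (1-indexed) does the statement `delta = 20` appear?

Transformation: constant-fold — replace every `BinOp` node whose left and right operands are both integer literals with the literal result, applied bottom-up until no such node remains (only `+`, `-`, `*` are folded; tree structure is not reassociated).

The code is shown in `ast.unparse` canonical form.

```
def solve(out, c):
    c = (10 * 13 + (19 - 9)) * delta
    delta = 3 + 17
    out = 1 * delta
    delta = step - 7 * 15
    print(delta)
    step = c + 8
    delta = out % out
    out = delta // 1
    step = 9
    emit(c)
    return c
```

Transformed code:
def solve(out, c):
    c = 140 * delta
    delta = 20
    out = 1 * delta
    delta = step - 105
    print(delta)
    step = c + 8
    delta = out % out
    out = delta // 1
    step = 9
    emit(c)
    return c

3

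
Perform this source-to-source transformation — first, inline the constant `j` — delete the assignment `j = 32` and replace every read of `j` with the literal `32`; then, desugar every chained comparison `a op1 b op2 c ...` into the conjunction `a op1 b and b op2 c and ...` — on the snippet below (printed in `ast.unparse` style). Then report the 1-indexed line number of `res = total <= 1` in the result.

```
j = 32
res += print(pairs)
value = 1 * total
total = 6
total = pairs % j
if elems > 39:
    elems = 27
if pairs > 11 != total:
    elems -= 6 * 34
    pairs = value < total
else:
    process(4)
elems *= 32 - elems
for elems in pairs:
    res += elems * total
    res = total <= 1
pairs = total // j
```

15

Transformed code:
res += print(pairs)
value = 1 * total
total = 6
total = pairs % 32
if elems > 39:
    elems = 27
if pairs > 11 and 11 != total:
    elems -= 6 * 34
    pairs = value < total
else:
    process(4)
elems *= 32 - elems
for elems in pairs:
    res += elems * total
    res = total <= 1
pairs = total // 32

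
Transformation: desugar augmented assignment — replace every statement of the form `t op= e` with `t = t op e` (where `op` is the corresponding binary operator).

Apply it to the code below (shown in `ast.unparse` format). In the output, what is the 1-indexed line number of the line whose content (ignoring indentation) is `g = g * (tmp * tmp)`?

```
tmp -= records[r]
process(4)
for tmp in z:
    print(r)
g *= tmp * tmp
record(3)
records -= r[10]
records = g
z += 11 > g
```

5

Transformed code:
tmp = tmp - records[r]
process(4)
for tmp in z:
    print(r)
g = g * (tmp * tmp)
record(3)
records = records - r[10]
records = g
z = z + (11 > g)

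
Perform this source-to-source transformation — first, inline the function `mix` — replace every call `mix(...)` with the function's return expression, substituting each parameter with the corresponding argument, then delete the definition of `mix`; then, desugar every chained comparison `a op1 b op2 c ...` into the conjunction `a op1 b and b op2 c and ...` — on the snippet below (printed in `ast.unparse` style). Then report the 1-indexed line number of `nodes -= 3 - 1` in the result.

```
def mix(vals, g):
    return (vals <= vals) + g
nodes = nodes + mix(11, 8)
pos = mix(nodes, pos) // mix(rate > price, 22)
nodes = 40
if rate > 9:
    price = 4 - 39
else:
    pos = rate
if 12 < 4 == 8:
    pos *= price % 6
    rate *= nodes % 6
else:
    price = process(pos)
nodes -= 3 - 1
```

13

Transformed code:
nodes = nodes + ((11 <= 11) + 8)
pos = ((nodes <= nodes) + pos) // (((rate > price) <= (rate > price)) + 22)
nodes = 40
if rate > 9:
    price = 4 - 39
else:
    pos = rate
if 12 < 4 and 4 == 8:
    pos *= price % 6
    rate *= nodes % 6
else:
    price = process(pos)
nodes -= 3 - 1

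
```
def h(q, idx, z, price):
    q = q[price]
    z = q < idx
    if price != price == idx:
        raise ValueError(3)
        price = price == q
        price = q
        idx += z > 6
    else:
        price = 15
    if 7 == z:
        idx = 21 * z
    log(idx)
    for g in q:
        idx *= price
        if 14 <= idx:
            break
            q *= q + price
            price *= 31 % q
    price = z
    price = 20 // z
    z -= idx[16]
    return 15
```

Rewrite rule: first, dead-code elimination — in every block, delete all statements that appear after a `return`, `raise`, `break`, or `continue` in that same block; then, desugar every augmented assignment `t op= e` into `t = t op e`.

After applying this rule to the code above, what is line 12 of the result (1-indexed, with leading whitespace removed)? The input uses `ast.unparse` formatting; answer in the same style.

idx = idx * price

Transformed code:
def h(q, idx, z, price):
    q = q[price]
    z = q < idx
    if price != price == idx:
        raise ValueError(3)
    else:
        price = 15
    if 7 == z:
        idx = 21 * z
    log(idx)
    for g in q:
        idx = idx * price
        if 14 <= idx:
            break
    price = z
    price = 20 // z
    z = z - idx[16]
    return 15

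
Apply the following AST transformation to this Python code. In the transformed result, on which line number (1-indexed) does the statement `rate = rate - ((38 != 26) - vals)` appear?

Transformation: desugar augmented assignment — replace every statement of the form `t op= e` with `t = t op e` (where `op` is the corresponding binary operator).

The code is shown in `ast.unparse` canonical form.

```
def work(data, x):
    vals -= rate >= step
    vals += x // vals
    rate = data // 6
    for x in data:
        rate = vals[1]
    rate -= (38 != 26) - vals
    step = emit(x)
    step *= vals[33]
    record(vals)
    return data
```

7

Transformed code:
def work(data, x):
    vals = vals - (rate >= step)
    vals = vals + x // vals
    rate = data // 6
    for x in data:
        rate = vals[1]
    rate = rate - ((38 != 26) - vals)
    step = emit(x)
    step = step * vals[33]
    record(vals)
    return data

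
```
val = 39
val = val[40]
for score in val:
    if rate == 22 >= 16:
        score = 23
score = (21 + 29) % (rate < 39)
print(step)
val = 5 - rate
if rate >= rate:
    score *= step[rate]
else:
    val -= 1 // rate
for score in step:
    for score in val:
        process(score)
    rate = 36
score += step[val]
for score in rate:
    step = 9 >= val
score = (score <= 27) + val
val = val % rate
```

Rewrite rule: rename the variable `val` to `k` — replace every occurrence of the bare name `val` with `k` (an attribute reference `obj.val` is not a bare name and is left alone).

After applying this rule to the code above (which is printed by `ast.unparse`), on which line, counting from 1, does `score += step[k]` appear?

Transformed code:
k = 39
k = k[40]
for score in k:
    if rate == 22 >= 16:
        score = 23
score = (21 + 29) % (rate < 39)
print(step)
k = 5 - rate
if rate >= rate:
    score *= step[rate]
else:
    k -= 1 // rate
for score in step:
    for score in k:
        process(score)
    rate = 36
score += step[k]
for score in rate:
    step = 9 >= k
score = (score <= 27) + k
k = k % rate

17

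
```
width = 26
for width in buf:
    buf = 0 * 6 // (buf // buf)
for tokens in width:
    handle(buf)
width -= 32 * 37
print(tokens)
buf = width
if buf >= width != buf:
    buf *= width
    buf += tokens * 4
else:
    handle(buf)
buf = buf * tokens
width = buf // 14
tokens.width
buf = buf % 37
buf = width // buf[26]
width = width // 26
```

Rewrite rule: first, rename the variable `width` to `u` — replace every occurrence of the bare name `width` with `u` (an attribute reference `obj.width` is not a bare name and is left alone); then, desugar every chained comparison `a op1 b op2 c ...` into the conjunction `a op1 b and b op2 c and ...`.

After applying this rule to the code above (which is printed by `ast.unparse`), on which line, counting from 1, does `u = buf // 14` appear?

15

Transformed code:
u = 26
for u in buf:
    buf = 0 * 6 // (buf // buf)
for tokens in u:
    handle(buf)
u -= 32 * 37
print(tokens)
buf = u
if buf >= u and u != buf:
    buf *= u
    buf += tokens * 4
else:
    handle(buf)
buf = buf * tokens
u = buf // 14
tokens.width
buf = buf % 37
buf = u // buf[26]
u = u // 26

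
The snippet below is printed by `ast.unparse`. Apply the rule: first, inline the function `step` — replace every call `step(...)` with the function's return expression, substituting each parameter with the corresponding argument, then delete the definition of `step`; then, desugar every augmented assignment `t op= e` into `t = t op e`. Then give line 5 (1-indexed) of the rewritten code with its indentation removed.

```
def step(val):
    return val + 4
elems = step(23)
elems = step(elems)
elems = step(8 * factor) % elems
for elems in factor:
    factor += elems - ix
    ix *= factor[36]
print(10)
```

factor = factor + (elems - ix)

Transformed code:
elems = 23 + 4
elems = elems + 4
elems = (8 * factor + 4) % elems
for elems in factor:
    factor = factor + (elems - ix)
    ix = ix * factor[36]
print(10)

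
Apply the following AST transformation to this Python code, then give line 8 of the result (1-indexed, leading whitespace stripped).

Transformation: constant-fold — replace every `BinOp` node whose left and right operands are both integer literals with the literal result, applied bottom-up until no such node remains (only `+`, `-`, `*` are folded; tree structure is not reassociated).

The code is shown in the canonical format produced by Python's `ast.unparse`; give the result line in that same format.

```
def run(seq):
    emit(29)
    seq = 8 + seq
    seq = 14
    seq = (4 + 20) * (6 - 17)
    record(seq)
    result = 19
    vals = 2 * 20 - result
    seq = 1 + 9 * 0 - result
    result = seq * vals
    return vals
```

Transformed code:
def run(seq):
    emit(29)
    seq = 8 + seq
    seq = 14
    seq = -264
    record(seq)
    result = 19
    vals = 40 - result
    seq = 1 - result
    result = seq * vals
    return vals

vals = 40 - result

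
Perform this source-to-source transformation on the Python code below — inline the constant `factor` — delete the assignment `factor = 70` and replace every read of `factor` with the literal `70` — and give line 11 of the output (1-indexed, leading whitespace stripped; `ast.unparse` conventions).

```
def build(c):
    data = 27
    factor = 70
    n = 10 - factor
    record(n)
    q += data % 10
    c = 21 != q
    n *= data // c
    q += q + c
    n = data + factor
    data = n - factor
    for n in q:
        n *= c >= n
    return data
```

for n in q:

Transformed code:
def build(c):
    data = 27
    n = 10 - 70
    record(n)
    q += data % 10
    c = 21 != q
    n *= data // c
    q += q + c
    n = data + 70
    data = n - 70
    for n in q:
        n *= c >= n
    return data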